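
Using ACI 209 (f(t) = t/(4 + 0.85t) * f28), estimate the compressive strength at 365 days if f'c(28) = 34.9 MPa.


f(365) = 365 / (4 + 0.85 * 365) * 34.9
= 365 / 314.25 * 34.9
= 40.54 MPa

40.54


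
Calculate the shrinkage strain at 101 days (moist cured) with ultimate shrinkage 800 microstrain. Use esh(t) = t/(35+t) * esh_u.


esh(101) = 101 / (35 + 101) * 800
= 101 / 136 * 800
= 594.1 microstrain

594.1


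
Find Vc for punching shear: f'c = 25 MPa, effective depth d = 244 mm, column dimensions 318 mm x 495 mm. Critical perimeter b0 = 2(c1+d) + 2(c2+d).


b0 = 2*(318 + 244) + 2*(495 + 244) = 2602 mm
Vc = 0.33 * sqrt(25) * 2602 * 244 / 1000
= 1047.57 kN

1047.57


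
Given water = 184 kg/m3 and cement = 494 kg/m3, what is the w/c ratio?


w/c = water / cement
w/c = 184 / 494 = 0.372

0.372


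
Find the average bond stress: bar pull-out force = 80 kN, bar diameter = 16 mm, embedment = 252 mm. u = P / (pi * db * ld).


u = P / (pi * db * ld)
= 80 * 1000 / (pi * 16 * 252)
= 6.316 MPa

6.316


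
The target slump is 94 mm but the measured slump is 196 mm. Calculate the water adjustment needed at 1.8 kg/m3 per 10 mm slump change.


Difference = 94 - 196 = -102 mm
Water adjustment = -102 * 1.8 / 10 = -18.4 kg/m3

-18.4


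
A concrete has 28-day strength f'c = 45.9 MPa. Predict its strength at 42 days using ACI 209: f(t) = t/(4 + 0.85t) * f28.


f(42) = 42 / (4 + 0.85 * 42) * 45.9
= 42 / 39.7 * 45.9
= 48.56 MPa

48.56


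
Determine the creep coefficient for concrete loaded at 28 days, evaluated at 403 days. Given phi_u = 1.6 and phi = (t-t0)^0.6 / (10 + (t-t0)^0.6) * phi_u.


dt = 403 - 28 = 375
phi = 375^0.6 / (10 + 375^0.6) * 1.6
= 1.245

1.245


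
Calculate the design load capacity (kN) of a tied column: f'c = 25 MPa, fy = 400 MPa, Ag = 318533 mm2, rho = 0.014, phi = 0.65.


Ast = rho * Ag = 0.014 * 318533 = 4459.462 mm2
phi*Pn = 0.65 * 0.80 * (0.85 * 25 * (318533 - 4459.462) + 400 * 4459.462) / 1000
= 4398.08 kN

4398.08


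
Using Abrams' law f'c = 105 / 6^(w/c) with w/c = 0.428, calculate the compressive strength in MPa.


f'c = 105 / 6^0.428
= 105 / 2.153
= 48.77 MPa

48.77


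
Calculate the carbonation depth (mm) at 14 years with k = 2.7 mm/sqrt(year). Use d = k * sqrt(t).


depth = k * sqrt(t)
= 2.7 * sqrt(14)
= 10.1 mm

10.1


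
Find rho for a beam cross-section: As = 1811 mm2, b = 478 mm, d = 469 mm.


rho = As / (b * d)
= 1811 / (478 * 469)
= 0.0081

0.0081


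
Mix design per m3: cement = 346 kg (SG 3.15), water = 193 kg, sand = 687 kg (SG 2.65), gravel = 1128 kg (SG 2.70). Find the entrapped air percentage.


Vol cement = 346 / (3.15 * 1000) = 0.109841 m3
Vol water = 193 / 1000 = 0.193 m3
Vol sand = 687 / (2.65 * 1000) = 0.259245 m3
Vol gravel = 1128 / (2.70 * 1000) = 0.417778 m3
Total solid + water volume = 0.979864 m3
Air = (1 - 0.979864) * 100 = 2.01%

2.01


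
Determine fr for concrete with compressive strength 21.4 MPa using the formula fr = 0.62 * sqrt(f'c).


fr = 0.62 * sqrt(21.4)
= 2.868 MPa

2.868


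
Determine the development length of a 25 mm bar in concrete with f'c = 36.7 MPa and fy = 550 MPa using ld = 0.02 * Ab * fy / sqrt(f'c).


Ab = pi * 25^2 / 4 = 490.874 mm2
ld = 0.02 * 490.874 * 550 / sqrt(36.7)
= 891.3 mm

891.3


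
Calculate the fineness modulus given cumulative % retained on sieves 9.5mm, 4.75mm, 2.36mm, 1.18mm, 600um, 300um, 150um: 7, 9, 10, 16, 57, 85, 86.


FM = sum(cumulative % retained) / 100
= 270 / 100
= 2.7

2.7


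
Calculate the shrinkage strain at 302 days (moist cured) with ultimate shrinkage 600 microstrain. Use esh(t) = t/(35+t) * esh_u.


esh(302) = 302 / (35 + 302) * 600
= 302 / 337 * 600
= 537.7 microstrain

537.7


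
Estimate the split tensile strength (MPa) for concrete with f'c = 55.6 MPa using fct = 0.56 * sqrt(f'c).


fct = 0.56 * sqrt(55.6)
= 0.56 * 7.457
= 4.176 MPa

4.176


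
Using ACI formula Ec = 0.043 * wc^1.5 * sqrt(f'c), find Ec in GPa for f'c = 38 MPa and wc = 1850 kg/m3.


Ec = 0.043 * 1850^1.5 * sqrt(38) / 1000
= 21.09 GPa

21.09


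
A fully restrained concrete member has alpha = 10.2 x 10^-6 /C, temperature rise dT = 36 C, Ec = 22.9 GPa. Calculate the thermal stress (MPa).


sigma = alpha * dT * Ec
= 10.2e-6 * 36 * 22.9 * 1000
= 8.409 MPa

8.409


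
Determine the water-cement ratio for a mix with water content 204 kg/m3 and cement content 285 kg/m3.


w/c = water / cement
w/c = 204 / 285 = 0.716

0.716


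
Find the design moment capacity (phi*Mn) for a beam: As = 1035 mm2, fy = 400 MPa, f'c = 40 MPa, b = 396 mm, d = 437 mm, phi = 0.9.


a = As * fy / (0.85 * f'c * b)
= 1035 * 400 / (0.85 * 40 * 396)
= 30.7487 mm
Mn = As * fy * (d - a/2) / 10^6
= 174.553 kN-m
phi*Mn = 0.9 * 174.553 = 157.1 kN-m

157.1


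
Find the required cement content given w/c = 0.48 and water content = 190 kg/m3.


Cement = water / (w/c)
= 190 / 0.48
= 395.8 kg/m3

395.8


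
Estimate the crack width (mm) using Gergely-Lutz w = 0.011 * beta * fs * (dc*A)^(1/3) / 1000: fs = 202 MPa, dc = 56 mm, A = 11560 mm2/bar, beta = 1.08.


w = 0.011 * beta * fs * (dc * A)^(1/3) / 1000
= 0.011 * 1.08 * 202 * (56 * 11560)^(1/3) / 1000
= 0.208 mm

0.208


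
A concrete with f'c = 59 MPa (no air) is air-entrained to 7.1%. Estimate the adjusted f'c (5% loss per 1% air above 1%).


Strength loss = (7.1 - 1) * 5 = 30.5%
f'c = 59 * (1 - 30.5/100)
= 41.01 MPa

41.01


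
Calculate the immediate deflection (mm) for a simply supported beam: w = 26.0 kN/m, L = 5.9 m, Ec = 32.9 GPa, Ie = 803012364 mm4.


Convert: L = 5.9 m = 5900 mm, Ec = 32.9 GPa = 32900 MPa
delta = 5 * 26.0 * 5900^4 / (384 * 32900 * 803012364)
= 15.53 mm

15.53


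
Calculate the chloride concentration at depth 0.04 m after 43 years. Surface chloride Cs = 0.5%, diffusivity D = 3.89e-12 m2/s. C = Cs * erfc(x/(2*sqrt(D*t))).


t_seconds = 43 * 365.25 * 24 * 3600 = 1356976800.0 s
arg = 0.04 / (2 * sqrt(3.89e-12 * 1356976800.0))
= 0.2753
erfc(0.2753) = 0.6971
C = 0.5 * 0.6971 = 0.3485%

0.3485


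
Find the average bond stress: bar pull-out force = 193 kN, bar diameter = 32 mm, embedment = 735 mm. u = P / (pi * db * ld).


u = P / (pi * db * ld)
= 193 * 1000 / (pi * 32 * 735)
= 2.612 MPa

2.612


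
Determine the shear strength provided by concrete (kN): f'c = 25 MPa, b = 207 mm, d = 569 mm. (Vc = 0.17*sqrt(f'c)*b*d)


Vc = 0.17 * sqrt(25) * 207 * 569 / 1000
= 100.12 kN

100.12


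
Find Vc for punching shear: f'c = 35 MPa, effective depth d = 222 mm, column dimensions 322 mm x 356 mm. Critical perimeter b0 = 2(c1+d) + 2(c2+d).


b0 = 2*(322 + 222) + 2*(356 + 222) = 2244 mm
Vc = 0.33 * sqrt(35) * 2244 * 222 / 1000
= 972.58 kN

972.58


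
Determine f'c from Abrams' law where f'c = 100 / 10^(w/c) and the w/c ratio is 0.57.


f'c = 100 / 10^0.57
= 100 / 3.715
= 26.92 MPa

26.92


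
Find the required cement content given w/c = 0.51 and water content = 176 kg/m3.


Cement = water / (w/c)
= 176 / 0.51
= 345.1 kg/m3

345.1


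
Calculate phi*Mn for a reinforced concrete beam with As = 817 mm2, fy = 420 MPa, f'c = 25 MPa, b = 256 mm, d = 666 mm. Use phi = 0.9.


a = As * fy / (0.85 * f'c * b)
= 817 * 420 / (0.85 * 25 * 256)
= 63.0772 mm
Mn = As * fy * (d - a/2) / 10^6
= 217.7091 kN-m
phi*Mn = 0.9 * 217.7091 = 195.94 kN-m

195.94


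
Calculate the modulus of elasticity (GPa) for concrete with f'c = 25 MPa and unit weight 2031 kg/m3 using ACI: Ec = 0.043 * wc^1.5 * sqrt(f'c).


Ec = 0.043 * 2031^1.5 * sqrt(25) / 1000
= 19.68 GPa

19.68


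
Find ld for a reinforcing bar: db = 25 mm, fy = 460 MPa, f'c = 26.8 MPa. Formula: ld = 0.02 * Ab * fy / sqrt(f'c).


Ab = pi * 25^2 / 4 = 490.874 mm2
ld = 0.02 * 490.874 * 460 / sqrt(26.8)
= 872.3 mm

872.3


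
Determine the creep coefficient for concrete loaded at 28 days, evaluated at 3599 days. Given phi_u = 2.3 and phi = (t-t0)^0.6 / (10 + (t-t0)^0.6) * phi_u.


dt = 3599 - 28 = 3571
phi = 3571^0.6 / (10 + 3571^0.6) * 2.3
= 2.142

2.142


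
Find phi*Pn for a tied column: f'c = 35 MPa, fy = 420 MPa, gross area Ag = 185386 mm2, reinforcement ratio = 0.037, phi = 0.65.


Ast = rho * Ag = 0.037 * 185386 = 6859.282 mm2
phi*Pn = 0.65 * 0.80 * (0.85 * 35 * (185386 - 6859.282) + 420 * 6859.282) / 1000
= 4259.88 kN

4259.88


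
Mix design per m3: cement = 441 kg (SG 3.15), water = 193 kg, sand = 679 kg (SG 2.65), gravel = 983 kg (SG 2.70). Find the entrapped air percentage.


Vol cement = 441 / (3.15 * 1000) = 0.14 m3
Vol water = 193 / 1000 = 0.193 m3
Vol sand = 679 / (2.65 * 1000) = 0.256226 m3
Vol gravel = 983 / (2.70 * 1000) = 0.364074 m3
Total solid + water volume = 0.9533 m3
Air = (1 - 0.9533) * 100 = 4.67%

4.67


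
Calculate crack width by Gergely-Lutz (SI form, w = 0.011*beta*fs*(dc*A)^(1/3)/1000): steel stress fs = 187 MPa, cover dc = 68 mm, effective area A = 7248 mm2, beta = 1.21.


w = 0.011 * beta * fs * (dc * A)^(1/3) / 1000
= 0.011 * 1.21 * 187 * (68 * 7248)^(1/3) / 1000
= 0.197 mm

0.197


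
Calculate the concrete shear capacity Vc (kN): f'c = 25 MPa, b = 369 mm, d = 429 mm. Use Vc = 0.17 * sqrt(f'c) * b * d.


Vc = 0.17 * sqrt(25) * 369 * 429 / 1000
= 134.56 kN

134.56


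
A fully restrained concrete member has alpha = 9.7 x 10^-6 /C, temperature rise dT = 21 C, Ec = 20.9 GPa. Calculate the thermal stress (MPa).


sigma = alpha * dT * Ec
= 9.7e-6 * 21 * 20.9 * 1000
= 4.257 MPa

4.257


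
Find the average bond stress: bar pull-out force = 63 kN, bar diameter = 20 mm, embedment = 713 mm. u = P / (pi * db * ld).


u = P / (pi * db * ld)
= 63 * 1000 / (pi * 20 * 713)
= 1.406 MPa

1.406


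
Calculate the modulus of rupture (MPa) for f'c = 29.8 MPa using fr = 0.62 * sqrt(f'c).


fr = 0.62 * sqrt(29.8)
= 3.385 MPa

3.385


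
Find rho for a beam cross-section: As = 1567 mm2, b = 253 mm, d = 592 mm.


rho = As / (b * d)
= 1567 / (253 * 592)
= 0.0105

0.0105


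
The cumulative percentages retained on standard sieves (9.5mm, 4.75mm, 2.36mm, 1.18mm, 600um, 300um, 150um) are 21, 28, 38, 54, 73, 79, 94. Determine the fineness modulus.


FM = sum(cumulative % retained) / 100
= 387 / 100
= 3.87

3.87


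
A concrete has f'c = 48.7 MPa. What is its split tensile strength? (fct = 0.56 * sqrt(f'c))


fct = 0.56 * sqrt(48.7)
= 0.56 * 6.979
= 3.908 MPa

3.908


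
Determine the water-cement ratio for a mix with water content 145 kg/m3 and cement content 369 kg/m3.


w/c = water / cement
w/c = 145 / 369 = 0.393

0.393


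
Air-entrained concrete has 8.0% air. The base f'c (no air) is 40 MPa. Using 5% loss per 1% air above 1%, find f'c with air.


Strength loss = (8.0 - 1) * 5 = 35.0%
f'c = 40 * (1 - 35.0/100)
= 26.0 MPa

26.0


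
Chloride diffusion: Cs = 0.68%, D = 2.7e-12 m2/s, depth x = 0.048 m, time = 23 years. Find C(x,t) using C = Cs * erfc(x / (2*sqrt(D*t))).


t_seconds = 23 * 365.25 * 24 * 3600 = 725824800.0 s
arg = 0.048 / (2 * sqrt(2.7e-12 * 725824800.0))
= 0.5421
erfc(0.5421) = 0.4433
C = 0.68 * 0.4433 = 0.3014%

0.3014


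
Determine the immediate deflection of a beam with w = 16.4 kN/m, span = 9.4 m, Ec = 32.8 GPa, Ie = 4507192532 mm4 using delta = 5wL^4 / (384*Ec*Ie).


Convert: L = 9.4 m = 9400 mm, Ec = 32.8 GPa = 32800 MPa
delta = 5 * 16.4 * 9400^4 / (384 * 32800 * 4507192532)
= 11.28 mm

11.28


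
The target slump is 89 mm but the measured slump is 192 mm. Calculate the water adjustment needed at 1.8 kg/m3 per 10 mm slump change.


Difference = 89 - 192 = -103 mm
Water adjustment = -103 * 1.8 / 10 = -18.5 kg/m3

-18.5


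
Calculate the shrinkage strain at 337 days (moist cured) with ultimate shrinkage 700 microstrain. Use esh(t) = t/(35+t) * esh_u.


esh(337) = 337 / (35 + 337) * 700
= 337 / 372 * 700
= 634.1 microstrain

634.1


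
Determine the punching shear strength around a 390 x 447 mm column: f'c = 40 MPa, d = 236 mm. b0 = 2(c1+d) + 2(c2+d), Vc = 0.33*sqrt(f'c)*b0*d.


b0 = 2*(390 + 236) + 2*(447 + 236) = 2618 mm
Vc = 0.33 * sqrt(40) * 2618 * 236 / 1000
= 1289.51 kN

1289.51


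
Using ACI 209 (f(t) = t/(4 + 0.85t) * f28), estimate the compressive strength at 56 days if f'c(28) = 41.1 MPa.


f(56) = 56 / (4 + 0.85 * 56) * 41.1
= 56 / 51.6 * 41.1
= 44.6 MPa

44.6


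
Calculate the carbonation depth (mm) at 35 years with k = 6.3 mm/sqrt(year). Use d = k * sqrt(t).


depth = k * sqrt(t)
= 6.3 * sqrt(35)
= 37.27 mm

37.27


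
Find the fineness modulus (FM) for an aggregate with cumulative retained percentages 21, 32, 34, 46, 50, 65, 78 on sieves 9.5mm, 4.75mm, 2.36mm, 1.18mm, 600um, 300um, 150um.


FM = sum(cumulative % retained) / 100
= 326 / 100
= 3.26

3.26


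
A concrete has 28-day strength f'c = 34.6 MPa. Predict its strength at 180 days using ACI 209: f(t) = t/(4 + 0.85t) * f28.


f(180) = 180 / (4 + 0.85 * 180) * 34.6
= 180 / 157.0 * 34.6
= 39.67 MPa

39.67


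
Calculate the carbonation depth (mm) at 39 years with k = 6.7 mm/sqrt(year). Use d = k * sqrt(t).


depth = k * sqrt(t)
= 6.7 * sqrt(39)
= 41.84 mm

41.84


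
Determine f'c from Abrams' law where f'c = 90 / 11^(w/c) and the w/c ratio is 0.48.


f'c = 90 / 11^0.48
= 90 / 3.161
= 28.47 MPa

28.47


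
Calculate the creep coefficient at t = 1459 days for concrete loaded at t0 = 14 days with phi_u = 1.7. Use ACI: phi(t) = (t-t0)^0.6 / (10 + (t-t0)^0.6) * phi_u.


dt = 1459 - 14 = 1445
phi = 1445^0.6 / (10 + 1445^0.6) * 1.7
= 1.508

1.508


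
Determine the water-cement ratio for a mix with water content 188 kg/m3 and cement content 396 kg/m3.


w/c = water / cement
w/c = 188 / 396 = 0.475

0.475


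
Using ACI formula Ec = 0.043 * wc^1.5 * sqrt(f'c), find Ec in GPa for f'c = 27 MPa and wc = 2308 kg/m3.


Ec = 0.043 * 2308^1.5 * sqrt(27) / 1000
= 24.77 GPa

24.77


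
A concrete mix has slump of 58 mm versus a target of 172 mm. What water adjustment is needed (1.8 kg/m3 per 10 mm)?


Difference = 172 - 58 = 114 mm
Water adjustment = 114 * 1.8 / 10 = 20.5 kg/m3

20.5


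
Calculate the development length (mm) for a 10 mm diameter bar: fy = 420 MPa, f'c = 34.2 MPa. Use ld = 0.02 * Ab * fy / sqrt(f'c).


Ab = pi * 10^2 / 4 = 78.54 mm2
ld = 0.02 * 78.54 * 420 / sqrt(34.2)
= 112.8 mm

112.8


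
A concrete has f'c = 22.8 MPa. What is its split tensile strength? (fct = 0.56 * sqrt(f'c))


fct = 0.56 * sqrt(22.8)
= 0.56 * 4.775
= 2.674 MPa

2.674


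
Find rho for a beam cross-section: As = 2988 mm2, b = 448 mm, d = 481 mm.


rho = As / (b * d)
= 2988 / (448 * 481)
= 0.0139

0.0139


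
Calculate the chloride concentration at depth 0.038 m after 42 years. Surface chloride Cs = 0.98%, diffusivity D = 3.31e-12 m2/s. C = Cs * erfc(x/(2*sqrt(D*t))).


t_seconds = 42 * 365.25 * 24 * 3600 = 1325419200.0 s
arg = 0.038 / (2 * sqrt(3.31e-12 * 1325419200.0))
= 0.2869
erfc(0.2869) = 0.685
C = 0.98 * 0.685 = 0.6713%

0.6713


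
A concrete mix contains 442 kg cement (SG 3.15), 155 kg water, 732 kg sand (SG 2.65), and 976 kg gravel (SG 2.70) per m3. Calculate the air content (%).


Vol cement = 442 / (3.15 * 1000) = 0.140317 m3
Vol water = 155 / 1000 = 0.155 m3
Vol sand = 732 / (2.65 * 1000) = 0.276226 m3
Vol gravel = 976 / (2.70 * 1000) = 0.361481 m3
Total solid + water volume = 0.933025 m3
Air = (1 - 0.933025) * 100 = 6.7%

6.7


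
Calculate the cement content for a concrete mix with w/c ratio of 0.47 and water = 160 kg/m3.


Cement = water / (w/c)
= 160 / 0.47
= 340.4 kg/m3

340.4


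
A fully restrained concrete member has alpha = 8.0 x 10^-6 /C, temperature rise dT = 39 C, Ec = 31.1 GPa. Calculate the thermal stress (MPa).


sigma = alpha * dT * Ec
= 8.0e-6 * 39 * 31.1 * 1000
= 9.703 MPa

9.703


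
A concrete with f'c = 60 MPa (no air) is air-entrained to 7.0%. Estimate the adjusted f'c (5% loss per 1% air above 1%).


Strength loss = (7.0 - 1) * 5 = 30.0%
f'c = 60 * (1 - 30.0/100)
= 42.0 MPa

42.0


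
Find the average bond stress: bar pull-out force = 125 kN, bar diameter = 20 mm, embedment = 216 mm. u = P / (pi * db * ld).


u = P / (pi * db * ld)
= 125 * 1000 / (pi * 20 * 216)
= 9.21 MPa

9.21


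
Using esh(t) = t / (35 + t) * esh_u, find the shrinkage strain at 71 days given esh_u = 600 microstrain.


esh(71) = 71 / (35 + 71) * 600
= 71 / 106 * 600
= 401.9 microstrain

401.9


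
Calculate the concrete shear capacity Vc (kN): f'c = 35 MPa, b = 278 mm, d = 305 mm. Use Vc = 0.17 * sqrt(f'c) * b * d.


Vc = 0.17 * sqrt(35) * 278 * 305 / 1000
= 85.28 kN

85.28


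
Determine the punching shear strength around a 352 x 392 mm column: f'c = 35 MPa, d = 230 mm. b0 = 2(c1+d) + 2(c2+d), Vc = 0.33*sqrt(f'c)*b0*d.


b0 = 2*(352 + 230) + 2*(392 + 230) = 2408 mm
Vc = 0.33 * sqrt(35) * 2408 * 230 / 1000
= 1081.27 kN

1081.27


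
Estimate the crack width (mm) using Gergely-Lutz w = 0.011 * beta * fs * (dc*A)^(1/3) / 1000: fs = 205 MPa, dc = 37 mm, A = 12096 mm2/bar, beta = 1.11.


w = 0.011 * beta * fs * (dc * A)^(1/3) / 1000
= 0.011 * 1.11 * 205 * (37 * 12096)^(1/3) / 1000
= 0.191 mm

0.191


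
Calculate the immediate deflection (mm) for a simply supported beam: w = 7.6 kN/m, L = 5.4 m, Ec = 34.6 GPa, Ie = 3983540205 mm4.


Convert: L = 5.4 m = 5400 mm, Ec = 34.6 GPa = 34600 MPa
delta = 5 * 7.6 * 5400^4 / (384 * 34600 * 3983540205)
= 0.61 mm

0.61


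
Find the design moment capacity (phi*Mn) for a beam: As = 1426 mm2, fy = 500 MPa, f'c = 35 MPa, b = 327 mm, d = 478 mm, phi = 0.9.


a = As * fy / (0.85 * f'c * b)
= 1426 * 500 / (0.85 * 35 * 327)
= 73.2917 mm
Mn = As * fy * (d - a/2) / 10^6
= 314.6855 kN-m
phi*Mn = 0.9 * 314.6855 = 283.22 kN-m

283.22


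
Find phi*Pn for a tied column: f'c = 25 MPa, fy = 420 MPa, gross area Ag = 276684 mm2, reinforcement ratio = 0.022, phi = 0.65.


Ast = rho * Ag = 0.022 * 276684 = 6087.048 mm2
phi*Pn = 0.65 * 0.80 * (0.85 * 25 * (276684 - 6087.048) + 420 * 6087.048) / 1000
= 4319.51 kN

4319.51


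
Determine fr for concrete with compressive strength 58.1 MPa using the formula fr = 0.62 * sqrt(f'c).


fr = 0.62 * sqrt(58.1)
= 4.726 MPa

4.726


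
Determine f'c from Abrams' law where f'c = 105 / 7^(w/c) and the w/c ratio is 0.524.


f'c = 105 / 7^0.524
= 105 / 2.772
= 37.88 MPa

37.88


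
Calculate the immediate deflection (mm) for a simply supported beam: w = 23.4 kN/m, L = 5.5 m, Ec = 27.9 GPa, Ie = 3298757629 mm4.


Convert: L = 5.5 m = 5500 mm, Ec = 27.9 GPa = 27900 MPa
delta = 5 * 23.4 * 5500^4 / (384 * 27900 * 3298757629)
= 3.03 mm

3.03


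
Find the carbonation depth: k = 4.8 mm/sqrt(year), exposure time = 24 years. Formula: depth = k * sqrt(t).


depth = k * sqrt(t)
= 4.8 * sqrt(24)
= 23.52 mm

23.52


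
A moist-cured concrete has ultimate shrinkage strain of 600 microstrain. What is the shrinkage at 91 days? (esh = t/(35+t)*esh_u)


esh(91) = 91 / (35 + 91) * 600
= 91 / 126 * 600
= 433.3 microstrain

433.3


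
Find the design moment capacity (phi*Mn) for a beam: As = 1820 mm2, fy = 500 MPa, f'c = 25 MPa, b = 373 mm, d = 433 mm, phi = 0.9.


a = As * fy / (0.85 * f'c * b)
= 1820 * 500 / (0.85 * 25 * 373)
= 114.8084 mm
Mn = As * fy * (d - a/2) / 10^6
= 341.7922 kN-m
phi*Mn = 0.9 * 341.7922 = 307.61 kN-m

307.61


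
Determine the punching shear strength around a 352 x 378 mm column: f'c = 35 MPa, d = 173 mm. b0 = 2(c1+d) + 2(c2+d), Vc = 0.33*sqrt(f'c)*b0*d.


b0 = 2*(352 + 173) + 2*(378 + 173) = 2152 mm
Vc = 0.33 * sqrt(35) * 2152 * 173 / 1000
= 726.84 kN

726.84


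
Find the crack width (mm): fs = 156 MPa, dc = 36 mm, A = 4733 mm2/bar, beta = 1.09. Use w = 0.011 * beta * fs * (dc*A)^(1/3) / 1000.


w = 0.011 * beta * fs * (dc * A)^(1/3) / 1000
= 0.011 * 1.09 * 156 * (36 * 4733)^(1/3) / 1000
= 0.104 mm

0.104


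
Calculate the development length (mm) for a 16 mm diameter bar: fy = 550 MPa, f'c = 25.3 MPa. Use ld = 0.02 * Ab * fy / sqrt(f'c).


Ab = pi * 16^2 / 4 = 201.062 mm2
ld = 0.02 * 201.062 * 550 / sqrt(25.3)
= 439.7 mm

439.7


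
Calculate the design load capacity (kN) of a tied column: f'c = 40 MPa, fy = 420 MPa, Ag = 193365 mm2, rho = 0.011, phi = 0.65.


Ast = rho * Ag = 0.011 * 193365 = 2127.015 mm2
phi*Pn = 0.65 * 0.80 * (0.85 * 40 * (193365 - 2127.015) + 420 * 2127.015) / 1000
= 3845.63 kN

3845.63


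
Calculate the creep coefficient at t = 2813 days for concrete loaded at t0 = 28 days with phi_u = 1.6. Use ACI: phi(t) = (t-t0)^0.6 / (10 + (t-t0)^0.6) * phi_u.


dt = 2813 - 28 = 2785
phi = 2785^0.6 / (10 + 2785^0.6) * 1.6
= 1.474

1.474


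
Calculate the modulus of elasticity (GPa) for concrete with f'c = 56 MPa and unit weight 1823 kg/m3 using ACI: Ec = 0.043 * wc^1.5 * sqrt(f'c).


Ec = 0.043 * 1823^1.5 * sqrt(56) / 1000
= 25.05 GPa

25.05


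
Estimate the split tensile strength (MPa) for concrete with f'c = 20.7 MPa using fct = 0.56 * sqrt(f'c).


fct = 0.56 * sqrt(20.7)
= 0.56 * 4.55
= 2.548 MPa

2.548


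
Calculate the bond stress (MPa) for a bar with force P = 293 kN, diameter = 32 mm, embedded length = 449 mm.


u = P / (pi * db * ld)
= 293 * 1000 / (pi * 32 * 449)
= 6.491 MPa

6.491


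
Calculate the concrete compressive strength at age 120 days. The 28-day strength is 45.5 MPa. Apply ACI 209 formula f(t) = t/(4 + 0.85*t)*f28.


f(120) = 120 / (4 + 0.85 * 120) * 45.5
= 120 / 106.0 * 45.5
= 51.51 MPa

51.51


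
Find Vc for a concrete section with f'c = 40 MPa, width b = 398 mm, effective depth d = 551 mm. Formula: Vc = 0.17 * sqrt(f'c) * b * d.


Vc = 0.17 * sqrt(40) * 398 * 551 / 1000
= 235.78 kN

235.78


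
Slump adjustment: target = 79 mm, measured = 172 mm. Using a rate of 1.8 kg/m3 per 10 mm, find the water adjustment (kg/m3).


Difference = 79 - 172 = -93 mm
Water adjustment = -93 * 1.8 / 10 = -16.7 kg/m3

-16.7


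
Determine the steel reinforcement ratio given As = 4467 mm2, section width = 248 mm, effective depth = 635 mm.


rho = As / (b * d)
= 4467 / (248 * 635)
= 0.0284

0.0284


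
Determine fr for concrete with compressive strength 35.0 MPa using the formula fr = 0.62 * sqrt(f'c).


fr = 0.62 * sqrt(35.0)
= 3.668 MPa

3.668


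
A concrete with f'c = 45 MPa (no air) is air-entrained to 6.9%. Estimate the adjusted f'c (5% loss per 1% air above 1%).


Strength loss = (6.9 - 1) * 5 = 29.5%
f'c = 45 * (1 - 29.5/100)
= 31.73 MPa

31.73


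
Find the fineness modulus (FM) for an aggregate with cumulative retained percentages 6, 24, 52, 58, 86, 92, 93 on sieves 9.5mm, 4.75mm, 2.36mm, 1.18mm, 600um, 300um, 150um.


FM = sum(cumulative % retained) / 100
= 411 / 100
= 4.11

4.11


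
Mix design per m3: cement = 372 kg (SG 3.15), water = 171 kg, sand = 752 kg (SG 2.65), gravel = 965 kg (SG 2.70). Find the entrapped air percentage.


Vol cement = 372 / (3.15 * 1000) = 0.118095 m3
Vol water = 171 / 1000 = 0.171 m3
Vol sand = 752 / (2.65 * 1000) = 0.283774 m3
Vol gravel = 965 / (2.70 * 1000) = 0.357407 m3
Total solid + water volume = 0.930276 m3
Air = (1 - 0.930276) * 100 = 6.97%

6.97


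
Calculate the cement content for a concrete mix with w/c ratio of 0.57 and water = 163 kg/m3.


Cement = water / (w/c)
= 163 / 0.57
= 286.0 kg/m3

286.0


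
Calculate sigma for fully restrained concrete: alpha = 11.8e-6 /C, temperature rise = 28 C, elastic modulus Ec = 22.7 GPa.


sigma = alpha * dT * Ec
= 11.8e-6 * 28 * 22.7 * 1000
= 7.5 MPa

7.5


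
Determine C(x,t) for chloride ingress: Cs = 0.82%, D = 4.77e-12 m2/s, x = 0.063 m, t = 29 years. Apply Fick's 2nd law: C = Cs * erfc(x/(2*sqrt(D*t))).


t_seconds = 29 * 365.25 * 24 * 3600 = 915170400.0 s
arg = 0.063 / (2 * sqrt(4.77e-12 * 915170400.0))
= 0.4768
erfc(0.4768) = 0.5002
C = 0.82 * 0.5002 = 0.4101%

0.4101


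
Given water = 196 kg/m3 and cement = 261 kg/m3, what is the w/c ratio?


w/c = water / cement
w/c = 196 / 261 = 0.751

0.751


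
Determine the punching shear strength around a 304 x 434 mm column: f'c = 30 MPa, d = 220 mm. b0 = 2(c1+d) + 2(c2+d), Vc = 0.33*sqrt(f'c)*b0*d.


b0 = 2*(304 + 220) + 2*(434 + 220) = 2356 mm
Vc = 0.33 * sqrt(30) * 2356 * 220 / 1000
= 936.86 kN

936.86


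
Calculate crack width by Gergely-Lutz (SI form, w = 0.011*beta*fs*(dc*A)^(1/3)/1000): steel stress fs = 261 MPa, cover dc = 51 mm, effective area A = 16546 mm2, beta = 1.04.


w = 0.011 * beta * fs * (dc * A)^(1/3) / 1000
= 0.011 * 1.04 * 261 * (51 * 16546)^(1/3) / 1000
= 0.282 mm

0.282


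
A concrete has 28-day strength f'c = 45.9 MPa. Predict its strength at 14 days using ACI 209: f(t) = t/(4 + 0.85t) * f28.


f(14) = 14 / (4 + 0.85 * 14) * 45.9
= 14 / 15.9 * 45.9
= 40.42 MPa

40.42


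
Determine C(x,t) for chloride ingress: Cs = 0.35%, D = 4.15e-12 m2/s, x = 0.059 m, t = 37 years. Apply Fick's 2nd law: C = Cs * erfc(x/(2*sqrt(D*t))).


t_seconds = 37 * 365.25 * 24 * 3600 = 1167631200.0 s
arg = 0.059 / (2 * sqrt(4.15e-12 * 1167631200.0))
= 0.4238
erfc(0.4238) = 0.549
C = 0.35 * 0.549 = 0.1921%

0.1921


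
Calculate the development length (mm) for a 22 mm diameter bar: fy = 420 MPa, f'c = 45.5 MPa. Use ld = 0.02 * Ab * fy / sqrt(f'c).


Ab = pi * 22^2 / 4 = 380.133 mm2
ld = 0.02 * 380.133 * 420 / sqrt(45.5)
= 473.4 mm

473.4


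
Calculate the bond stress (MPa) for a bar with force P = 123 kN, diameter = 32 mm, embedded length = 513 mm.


u = P / (pi * db * ld)
= 123 * 1000 / (pi * 32 * 513)
= 2.385 MPa

2.385


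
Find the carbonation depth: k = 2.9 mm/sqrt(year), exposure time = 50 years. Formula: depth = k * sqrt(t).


depth = k * sqrt(t)
= 2.9 * sqrt(50)
= 20.51 mm

20.51


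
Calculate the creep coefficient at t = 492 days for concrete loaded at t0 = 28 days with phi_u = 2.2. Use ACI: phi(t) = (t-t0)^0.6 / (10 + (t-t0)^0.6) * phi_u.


dt = 492 - 28 = 464
phi = 464^0.6 / (10 + 464^0.6) * 2.2
= 1.758

1.758


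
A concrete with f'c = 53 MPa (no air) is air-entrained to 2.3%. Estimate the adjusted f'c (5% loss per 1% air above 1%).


Strength loss = (2.3 - 1) * 5 = 6.5%
f'c = 53 * (1 - 6.5/100)
= 49.55 MPa

49.55


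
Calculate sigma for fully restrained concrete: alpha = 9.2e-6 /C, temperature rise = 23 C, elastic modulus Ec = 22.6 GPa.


sigma = alpha * dT * Ec
= 9.2e-6 * 23 * 22.6 * 1000
= 4.782 MPa

4.782


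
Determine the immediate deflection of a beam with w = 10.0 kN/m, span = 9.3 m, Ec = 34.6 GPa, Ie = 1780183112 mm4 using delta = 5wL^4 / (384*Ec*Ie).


Convert: L = 9.3 m = 9300 mm, Ec = 34.6 GPa = 34600 MPa
delta = 5 * 10.0 * 9300^4 / (384 * 34600 * 1780183112)
= 15.81 mm

15.81


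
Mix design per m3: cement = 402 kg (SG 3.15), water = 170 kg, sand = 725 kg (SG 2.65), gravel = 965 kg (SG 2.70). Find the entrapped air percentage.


Vol cement = 402 / (3.15 * 1000) = 0.127619 m3
Vol water = 170 / 1000 = 0.17 m3
Vol sand = 725 / (2.65 * 1000) = 0.273585 m3
Vol gravel = 965 / (2.70 * 1000) = 0.357407 m3
Total solid + water volume = 0.928611 m3
Air = (1 - 0.928611) * 100 = 7.14%

7.14


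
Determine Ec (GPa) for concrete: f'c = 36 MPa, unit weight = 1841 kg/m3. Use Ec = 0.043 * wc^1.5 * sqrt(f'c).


Ec = 0.043 * 1841^1.5 * sqrt(36) / 1000
= 20.38 GPa

20.38


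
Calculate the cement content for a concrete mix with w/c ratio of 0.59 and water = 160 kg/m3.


Cement = water / (w/c)
= 160 / 0.59
= 271.2 kg/m3

271.2


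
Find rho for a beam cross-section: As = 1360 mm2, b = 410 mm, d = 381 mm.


rho = As / (b * d)
= 1360 / (410 * 381)
= 0.0087

0.0087


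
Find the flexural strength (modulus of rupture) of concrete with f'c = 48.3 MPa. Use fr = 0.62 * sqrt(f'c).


fr = 0.62 * sqrt(48.3)
= 4.309 MPa

4.309


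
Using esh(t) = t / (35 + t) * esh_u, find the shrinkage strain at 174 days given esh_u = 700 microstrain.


esh(174) = 174 / (35 + 174) * 700
= 174 / 209 * 700
= 582.8 microstrain

582.8


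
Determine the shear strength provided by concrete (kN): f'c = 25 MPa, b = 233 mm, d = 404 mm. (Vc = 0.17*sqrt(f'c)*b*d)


Vc = 0.17 * sqrt(25) * 233 * 404 / 1000
= 80.01 kN

80.01


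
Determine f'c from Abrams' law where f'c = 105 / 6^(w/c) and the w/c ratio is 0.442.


f'c = 105 / 6^0.442
= 105 / 2.208
= 47.56 MPa

47.56


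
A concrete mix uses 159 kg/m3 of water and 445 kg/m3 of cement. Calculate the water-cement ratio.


w/c = water / cement
w/c = 159 / 445 = 0.357

0.357


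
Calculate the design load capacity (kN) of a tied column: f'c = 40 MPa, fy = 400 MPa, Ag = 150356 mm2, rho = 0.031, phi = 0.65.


Ast = rho * Ag = 0.031 * 150356 = 4661.036 mm2
phi*Pn = 0.65 * 0.80 * (0.85 * 40 * (150356 - 4661.036) + 400 * 4661.036) / 1000
= 3545.38 kN

3545.38


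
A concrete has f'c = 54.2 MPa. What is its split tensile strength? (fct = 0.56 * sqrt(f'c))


fct = 0.56 * sqrt(54.2)
= 0.56 * 7.362
= 4.123 MPa

4.123


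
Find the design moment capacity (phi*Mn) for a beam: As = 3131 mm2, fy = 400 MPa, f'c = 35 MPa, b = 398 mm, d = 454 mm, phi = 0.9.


a = As * fy / (0.85 * f'c * b)
= 3131 * 400 / (0.85 * 35 * 398)
= 105.7726 mm
Mn = As * fy * (d - a/2) / 10^6
= 502.3548 kN-m
phi*Mn = 0.9 * 502.3548 = 452.12 kN-m

452.12


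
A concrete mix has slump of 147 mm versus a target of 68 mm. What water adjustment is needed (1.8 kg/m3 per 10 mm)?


Difference = 68 - 147 = -79 mm
Water adjustment = -79 * 1.8 / 10 = -14.2 kg/m3

-14.2


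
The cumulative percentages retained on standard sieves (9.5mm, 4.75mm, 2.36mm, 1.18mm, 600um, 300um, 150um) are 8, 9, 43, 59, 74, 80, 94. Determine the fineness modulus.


FM = sum(cumulative % retained) / 100
= 367 / 100
= 3.67

3.67


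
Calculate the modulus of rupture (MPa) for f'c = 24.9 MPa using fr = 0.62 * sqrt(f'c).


fr = 0.62 * sqrt(24.9)
= 3.094 MPa

3.094


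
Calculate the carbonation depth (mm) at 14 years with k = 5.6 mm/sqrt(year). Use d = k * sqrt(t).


depth = k * sqrt(t)
= 5.6 * sqrt(14)
= 20.95 mm

20.95


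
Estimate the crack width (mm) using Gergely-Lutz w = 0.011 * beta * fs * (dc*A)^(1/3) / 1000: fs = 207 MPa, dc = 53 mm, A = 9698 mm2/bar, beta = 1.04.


w = 0.011 * beta * fs * (dc * A)^(1/3) / 1000
= 0.011 * 1.04 * 207 * (53 * 9698)^(1/3) / 1000
= 0.19 mm

0.19


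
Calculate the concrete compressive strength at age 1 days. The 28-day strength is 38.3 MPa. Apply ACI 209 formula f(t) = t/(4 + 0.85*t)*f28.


f(1) = 1 / (4 + 0.85 * 1) * 38.3
= 1 / 4.85 * 38.3
= 7.9 MPa

7.9


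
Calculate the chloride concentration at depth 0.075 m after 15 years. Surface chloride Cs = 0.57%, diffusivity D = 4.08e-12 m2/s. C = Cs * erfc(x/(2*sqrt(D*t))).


t_seconds = 15 * 365.25 * 24 * 3600 = 473364000.0 s
arg = 0.075 / (2 * sqrt(4.08e-12 * 473364000.0))
= 0.8533
erfc(0.8533) = 0.2275
C = 0.57 * 0.2275 = 0.1297%

0.1297


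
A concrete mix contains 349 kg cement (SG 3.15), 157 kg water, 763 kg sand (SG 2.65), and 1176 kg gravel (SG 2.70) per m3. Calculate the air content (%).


Vol cement = 349 / (3.15 * 1000) = 0.110794 m3
Vol water = 157 / 1000 = 0.157 m3
Vol sand = 763 / (2.65 * 1000) = 0.287925 m3
Vol gravel = 1176 / (2.70 * 1000) = 0.435556 m3
Total solid + water volume = 0.991274 m3
Air = (1 - 0.991274) * 100 = 0.87%

0.87


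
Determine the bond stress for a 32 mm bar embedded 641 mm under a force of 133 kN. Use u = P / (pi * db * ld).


u = P / (pi * db * ld)
= 133 * 1000 / (pi * 32 * 641)
= 2.064 MPa

2.064


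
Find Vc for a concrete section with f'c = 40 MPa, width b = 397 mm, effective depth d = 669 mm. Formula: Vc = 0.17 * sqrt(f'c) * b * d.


Vc = 0.17 * sqrt(40) * 397 * 669 / 1000
= 285.56 kN

285.56


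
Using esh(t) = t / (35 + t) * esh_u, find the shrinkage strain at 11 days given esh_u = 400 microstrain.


esh(11) = 11 / (35 + 11) * 400
= 11 / 46 * 400
= 95.7 microstrain

95.7


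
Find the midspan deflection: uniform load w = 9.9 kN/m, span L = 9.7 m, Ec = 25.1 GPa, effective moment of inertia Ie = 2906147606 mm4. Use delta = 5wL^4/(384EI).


Convert: L = 9.7 m = 9700 mm, Ec = 25.1 GPa = 25100 MPa
delta = 5 * 9.9 * 9700^4 / (384 * 25100 * 2906147606)
= 15.64 mm

15.64


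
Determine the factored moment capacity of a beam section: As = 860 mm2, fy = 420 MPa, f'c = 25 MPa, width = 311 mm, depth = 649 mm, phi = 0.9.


a = As * fy / (0.85 * f'c * b)
= 860 * 420 / (0.85 * 25 * 311)
= 54.6548 mm
Mn = As * fy * (d - a/2) / 10^6
= 224.5481 kN-m
phi*Mn = 0.9 * 224.5481 = 202.09 kN-m

202.09


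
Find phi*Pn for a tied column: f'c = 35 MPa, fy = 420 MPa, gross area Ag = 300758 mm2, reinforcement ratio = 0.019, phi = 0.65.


Ast = rho * Ag = 0.019 * 300758 = 5714.402 mm2
phi*Pn = 0.65 * 0.80 * (0.85 * 35 * (300758 - 5714.402) + 420 * 5714.402) / 1000
= 5812.35 kN

5812.35


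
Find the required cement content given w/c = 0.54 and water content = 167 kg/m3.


Cement = water / (w/c)
= 167 / 0.54
= 309.3 kg/m3

309.3


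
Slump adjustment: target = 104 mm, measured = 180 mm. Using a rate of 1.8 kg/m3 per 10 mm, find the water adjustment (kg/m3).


Difference = 104 - 180 = -76 mm
Water adjustment = -76 * 1.8 / 10 = -13.7 kg/m3

-13.7


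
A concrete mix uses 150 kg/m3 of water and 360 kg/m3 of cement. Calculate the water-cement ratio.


w/c = water / cement
w/c = 150 / 360 = 0.417

0.417


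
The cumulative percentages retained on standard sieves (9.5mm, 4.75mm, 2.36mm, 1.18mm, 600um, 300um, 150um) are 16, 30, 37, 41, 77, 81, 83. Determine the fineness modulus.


FM = sum(cumulative % retained) / 100
= 365 / 100
= 3.65

3.65


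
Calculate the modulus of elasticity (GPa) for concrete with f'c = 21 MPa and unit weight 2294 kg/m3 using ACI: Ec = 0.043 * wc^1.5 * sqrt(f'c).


Ec = 0.043 * 2294^1.5 * sqrt(21) / 1000
= 21.65 GPa

21.65


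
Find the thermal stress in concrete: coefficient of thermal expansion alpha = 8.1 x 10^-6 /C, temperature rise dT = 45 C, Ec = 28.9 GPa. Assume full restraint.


sigma = alpha * dT * Ec
= 8.1e-6 * 45 * 28.9 * 1000
= 10.534 MPa

10.534


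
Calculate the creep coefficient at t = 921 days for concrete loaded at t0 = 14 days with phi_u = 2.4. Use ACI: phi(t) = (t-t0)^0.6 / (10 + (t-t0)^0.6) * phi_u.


dt = 921 - 14 = 907
phi = 907^0.6 / (10 + 907^0.6) * 2.4
= 2.055

2.055


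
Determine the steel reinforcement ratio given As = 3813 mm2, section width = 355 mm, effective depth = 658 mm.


rho = As / (b * d)
= 3813 / (355 * 658)
= 0.0163

0.0163


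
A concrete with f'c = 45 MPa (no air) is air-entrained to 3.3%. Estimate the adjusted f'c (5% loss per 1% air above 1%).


Strength loss = (3.3 - 1) * 5 = 11.5%
f'c = 45 * (1 - 11.5/100)
= 39.83 MPa

39.83


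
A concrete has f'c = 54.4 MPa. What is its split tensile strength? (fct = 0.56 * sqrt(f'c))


fct = 0.56 * sqrt(54.4)
= 0.56 * 7.376
= 4.13 MPa

4.13


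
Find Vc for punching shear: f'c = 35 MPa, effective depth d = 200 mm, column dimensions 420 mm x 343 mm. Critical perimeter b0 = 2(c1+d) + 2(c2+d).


b0 = 2*(420 + 200) + 2*(343 + 200) = 2326 mm
Vc = 0.33 * sqrt(35) * 2326 * 200 / 1000
= 908.21 kN

908.21


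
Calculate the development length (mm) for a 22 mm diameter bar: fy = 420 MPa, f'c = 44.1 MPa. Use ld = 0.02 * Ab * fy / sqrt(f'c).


Ab = pi * 22^2 / 4 = 380.133 mm2
ld = 0.02 * 380.133 * 420 / sqrt(44.1)
= 480.8 mm

480.8


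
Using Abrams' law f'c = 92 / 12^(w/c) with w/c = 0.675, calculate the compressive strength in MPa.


f'c = 92 / 12^0.675
= 92 / 5.351
= 17.19 MPa

17.19


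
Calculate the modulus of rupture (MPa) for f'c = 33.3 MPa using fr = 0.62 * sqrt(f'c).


fr = 0.62 * sqrt(33.3)
= 3.578 MPa

3.578


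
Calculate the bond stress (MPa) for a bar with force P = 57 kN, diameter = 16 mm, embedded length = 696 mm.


u = P / (pi * db * ld)
= 57 * 1000 / (pi * 16 * 696)
= 1.629 MPa

1.629


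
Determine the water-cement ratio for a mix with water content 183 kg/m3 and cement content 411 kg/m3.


w/c = water / cement
w/c = 183 / 411 = 0.445

0.445


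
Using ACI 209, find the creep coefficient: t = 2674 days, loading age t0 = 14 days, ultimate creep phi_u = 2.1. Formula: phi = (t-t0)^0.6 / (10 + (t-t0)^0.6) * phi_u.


dt = 2674 - 14 = 2660
phi = 2660^0.6 / (10 + 2660^0.6) * 2.1
= 1.93

1.93


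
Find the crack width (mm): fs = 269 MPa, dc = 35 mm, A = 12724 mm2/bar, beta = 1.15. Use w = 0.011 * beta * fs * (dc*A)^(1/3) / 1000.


w = 0.011 * beta * fs * (dc * A)^(1/3) / 1000
= 0.011 * 1.15 * 269 * (35 * 12724)^(1/3) / 1000
= 0.26 mm

0.26


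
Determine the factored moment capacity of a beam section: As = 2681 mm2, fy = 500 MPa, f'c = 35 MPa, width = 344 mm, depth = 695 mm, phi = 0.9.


a = As * fy / (0.85 * f'c * b)
= 2681 * 500 / (0.85 * 35 * 344)
= 130.985 mm
Mn = As * fy * (d - a/2) / 10^6
= 843.8548 kN-m
phi*Mn = 0.9 * 843.8548 = 759.47 kN-m

759.47


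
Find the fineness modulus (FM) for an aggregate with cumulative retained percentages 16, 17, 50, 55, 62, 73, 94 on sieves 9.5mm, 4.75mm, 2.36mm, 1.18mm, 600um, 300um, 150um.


FM = sum(cumulative % retained) / 100
= 367 / 100
= 3.67

3.67


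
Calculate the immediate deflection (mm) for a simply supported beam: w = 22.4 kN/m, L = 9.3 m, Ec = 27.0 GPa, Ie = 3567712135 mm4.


Convert: L = 9.3 m = 9300 mm, Ec = 27.0 GPa = 27000 MPa
delta = 5 * 22.4 * 9300^4 / (384 * 27000 * 3567712135)
= 22.65 mm

22.65


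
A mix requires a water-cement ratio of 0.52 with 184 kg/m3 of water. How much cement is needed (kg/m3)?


Cement = water / (w/c)
= 184 / 0.52
= 353.8 kg/m3

353.8


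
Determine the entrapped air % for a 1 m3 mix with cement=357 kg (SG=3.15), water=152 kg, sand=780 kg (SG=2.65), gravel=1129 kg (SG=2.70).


Vol cement = 357 / (3.15 * 1000) = 0.113333 m3
Vol water = 152 / 1000 = 0.152 m3
Vol sand = 780 / (2.65 * 1000) = 0.29434 m3
Vol gravel = 1129 / (2.70 * 1000) = 0.418148 m3
Total solid + water volume = 0.977821 m3
Air = (1 - 0.977821) * 100 = 2.22%

2.22


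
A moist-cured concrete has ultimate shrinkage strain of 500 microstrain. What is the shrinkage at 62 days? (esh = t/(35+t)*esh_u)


esh(62) = 62 / (35 + 62) * 500
= 62 / 97 * 500
= 319.6 microstrain

319.6


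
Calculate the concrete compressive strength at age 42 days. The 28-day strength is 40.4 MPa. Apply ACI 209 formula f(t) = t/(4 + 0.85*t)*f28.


f(42) = 42 / (4 + 0.85 * 42) * 40.4
= 42 / 39.7 * 40.4
= 42.74 MPa

42.74


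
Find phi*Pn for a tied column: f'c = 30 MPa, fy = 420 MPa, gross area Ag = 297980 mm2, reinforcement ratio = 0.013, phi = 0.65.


Ast = rho * Ag = 0.013 * 297980 = 3873.74 mm2
phi*Pn = 0.65 * 0.80 * (0.85 * 30 * (297980 - 3873.74) + 420 * 3873.74) / 1000
= 4745.87 kN

4745.87


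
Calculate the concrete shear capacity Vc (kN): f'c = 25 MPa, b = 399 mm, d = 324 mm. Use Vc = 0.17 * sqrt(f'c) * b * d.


Vc = 0.17 * sqrt(25) * 399 * 324 / 1000
= 109.88 kN

109.88


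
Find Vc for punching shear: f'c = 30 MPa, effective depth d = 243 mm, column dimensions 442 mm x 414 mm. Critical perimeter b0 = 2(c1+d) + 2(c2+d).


b0 = 2*(442 + 243) + 2*(414 + 243) = 2684 mm
Vc = 0.33 * sqrt(30) * 2684 * 243 / 1000
= 1178.86 kN

1178.86


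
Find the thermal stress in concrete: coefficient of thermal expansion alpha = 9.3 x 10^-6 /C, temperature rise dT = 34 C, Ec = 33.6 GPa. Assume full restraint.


sigma = alpha * dT * Ec
= 9.3e-6 * 34 * 33.6 * 1000
= 10.624 MPa

10.624


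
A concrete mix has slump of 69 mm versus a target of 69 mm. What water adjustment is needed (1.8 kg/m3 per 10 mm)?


Difference = 69 - 69 = 0 mm
Water adjustment = 0 * 1.8 / 10 = 0.0 kg/m3

0.0


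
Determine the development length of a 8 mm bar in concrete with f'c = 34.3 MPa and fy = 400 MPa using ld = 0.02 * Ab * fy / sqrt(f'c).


Ab = pi * 8^2 / 4 = 50.265 mm2
ld = 0.02 * 50.265 * 400 / sqrt(34.3)
= 68.7 mm

68.7


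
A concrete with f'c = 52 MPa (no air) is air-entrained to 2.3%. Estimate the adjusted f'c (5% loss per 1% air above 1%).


Strength loss = (2.3 - 1) * 5 = 6.5%
f'c = 52 * (1 - 6.5/100)
= 48.62 MPa

48.62
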